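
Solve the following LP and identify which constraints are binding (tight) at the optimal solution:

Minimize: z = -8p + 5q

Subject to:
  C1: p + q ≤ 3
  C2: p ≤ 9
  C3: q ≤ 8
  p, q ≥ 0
Optimal: p = 3, q = 0
Slack at optimum:
  C1: slack = 0 (binding)
  C2: slack = 6
  C3: slack = 8
  p ≥ 0: p = 3
  q ≥ 0: q = 0 (binding)
Binding constraints: C1, q ≥ 0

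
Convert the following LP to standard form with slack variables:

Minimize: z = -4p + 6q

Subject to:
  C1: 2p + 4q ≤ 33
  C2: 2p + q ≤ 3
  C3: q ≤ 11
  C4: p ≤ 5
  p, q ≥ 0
min z = -4p + 6q

s.t.
  2p + 4q + s1 = 33
  2p + q + s2 = 3
  q + s3 = 11
  p + s4 = 5
  p, q, s1, s2, s3, s4 ≥ 0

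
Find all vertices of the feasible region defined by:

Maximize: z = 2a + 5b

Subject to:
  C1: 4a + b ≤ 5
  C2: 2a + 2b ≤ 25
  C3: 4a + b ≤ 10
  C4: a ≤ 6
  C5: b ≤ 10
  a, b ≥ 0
Each vertex is the intersection of two constraint boundaries that also satisfies all remaining constraints:
  a = 0 and b = 0 → (0, 0)
  4a + b = 5 and b = 0 → (1.25, 0)
  4a + b = 5 and a = 0 → (0, 5)

Vertices: (0, 0), (1.25, 0), (0, 5)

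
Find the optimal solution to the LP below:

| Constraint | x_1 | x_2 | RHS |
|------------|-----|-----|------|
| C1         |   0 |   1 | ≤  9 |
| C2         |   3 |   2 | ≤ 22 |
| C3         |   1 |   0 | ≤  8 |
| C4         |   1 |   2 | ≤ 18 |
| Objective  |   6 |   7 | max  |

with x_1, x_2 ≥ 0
x_1 = 2, x_2 = 8, z = 68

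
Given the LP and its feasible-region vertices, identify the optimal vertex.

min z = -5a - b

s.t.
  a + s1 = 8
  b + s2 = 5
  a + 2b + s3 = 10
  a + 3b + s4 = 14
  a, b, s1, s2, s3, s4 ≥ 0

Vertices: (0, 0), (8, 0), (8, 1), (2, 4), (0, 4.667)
(8, 1) with z = -41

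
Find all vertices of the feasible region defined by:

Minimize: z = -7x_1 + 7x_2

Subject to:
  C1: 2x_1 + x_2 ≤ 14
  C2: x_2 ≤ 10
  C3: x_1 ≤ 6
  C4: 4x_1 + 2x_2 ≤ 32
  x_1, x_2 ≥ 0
Each vertex is the intersection of two constraint boundaries that also satisfies all remaining constraints:
  x_1 = 0 and x_2 = 0 → (0, 0)
  x_1 = 6 and x_2 = 0 → (6, 0)
  2x_1 + x_2 = 14 and x_1 = 6 → (6, 2)
  2x_1 + x_2 = 14 and x_2 = 10 → (2, 10)
  x_2 = 10 and x_1 = 0 → (0, 10)

Vertices: (0, 0), (6, 0), (6, 2), (2, 10), (0, 10)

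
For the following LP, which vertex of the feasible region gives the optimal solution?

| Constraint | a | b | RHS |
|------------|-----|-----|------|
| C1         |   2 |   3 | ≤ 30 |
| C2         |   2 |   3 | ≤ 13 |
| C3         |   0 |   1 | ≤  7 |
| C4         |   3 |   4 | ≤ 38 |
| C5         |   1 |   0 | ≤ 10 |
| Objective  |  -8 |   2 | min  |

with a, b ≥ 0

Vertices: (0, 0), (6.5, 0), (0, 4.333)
Evaluating z = -8a + 2b at each vertex:
  (0, 0): z = 0
  (6.5, 0): z = -52
  (0, 4.333): z = 8.667

The smallest value is z = -52, attained at (6.5, 0).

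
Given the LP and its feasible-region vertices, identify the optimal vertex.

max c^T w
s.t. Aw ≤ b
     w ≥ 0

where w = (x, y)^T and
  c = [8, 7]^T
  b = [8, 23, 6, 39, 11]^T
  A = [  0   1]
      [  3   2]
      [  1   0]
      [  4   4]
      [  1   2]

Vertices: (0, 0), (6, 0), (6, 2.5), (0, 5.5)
(6, 2.5) with z = 65.5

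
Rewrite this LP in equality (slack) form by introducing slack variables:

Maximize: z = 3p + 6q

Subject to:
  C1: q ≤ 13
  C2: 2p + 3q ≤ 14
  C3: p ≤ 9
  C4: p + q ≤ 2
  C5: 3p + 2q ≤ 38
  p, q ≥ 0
max z = 3p + 6q

s.t.
  q + s1 = 13
  2p + 3q + s2 = 14
  p + s3 = 9
  p + q + s4 = 2
  3p + 2q + s5 = 38
  p, q, s1, s2, s3, s4, s5 ≥ 0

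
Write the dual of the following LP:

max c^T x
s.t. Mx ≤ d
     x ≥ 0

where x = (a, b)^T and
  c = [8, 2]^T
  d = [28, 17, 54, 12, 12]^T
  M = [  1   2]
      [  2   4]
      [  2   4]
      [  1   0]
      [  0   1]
Minimize: z = 28y1 + 17y2 + 54y3 + 12y4 + 12y5

Subject to:
  C1: -y1 - 2y2 - 2y3 - y4 ≤ -8
  C2: -2y1 - 4y2 - 4y3 - y5 ≤ -2
  y1, y2, y3, y4, y5 ≥ 0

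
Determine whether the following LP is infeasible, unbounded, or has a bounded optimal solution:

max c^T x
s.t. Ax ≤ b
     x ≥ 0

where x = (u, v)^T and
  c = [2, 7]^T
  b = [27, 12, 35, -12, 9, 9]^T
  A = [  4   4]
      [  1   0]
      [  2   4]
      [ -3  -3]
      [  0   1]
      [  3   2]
The point (0, 4.5) satisfies every constraint, so the LP is feasible; the constraints give u ≤ 12 and v ≤ 9, which with u, v ≥ 0 keep the feasible region inside a bounded box. A feasible, bounded LP attains a finite optimum at a vertex.

The LP has an optimal solution: (0, 4.5) with z = 31.5.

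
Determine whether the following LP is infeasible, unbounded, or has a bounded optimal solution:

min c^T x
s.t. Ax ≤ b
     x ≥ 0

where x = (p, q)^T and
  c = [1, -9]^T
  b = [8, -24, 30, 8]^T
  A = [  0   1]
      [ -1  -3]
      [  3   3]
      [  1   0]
The point (0, 8) satisfies every constraint, so the LP is feasible; the constraints give p ≤ 8 and q ≤ 8, which with p, q ≥ 0 keep the feasible region inside a bounded box. A feasible, bounded LP attains a finite optimum at a vertex.

Bounded optimum: z* = -72 at (0, 8).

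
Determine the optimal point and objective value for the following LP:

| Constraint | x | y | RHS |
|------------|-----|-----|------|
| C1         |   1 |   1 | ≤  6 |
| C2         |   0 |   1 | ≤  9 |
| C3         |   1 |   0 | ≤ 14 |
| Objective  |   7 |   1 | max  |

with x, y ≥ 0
x = 6, y = 0, z = 42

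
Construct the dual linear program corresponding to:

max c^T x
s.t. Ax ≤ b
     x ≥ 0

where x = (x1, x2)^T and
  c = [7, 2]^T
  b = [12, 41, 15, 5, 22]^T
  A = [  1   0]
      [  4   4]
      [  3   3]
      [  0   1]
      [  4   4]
Minimize: z = 12y1 + 41y2 + 15y3 + 5y4 + 22y5

Subject to:
  C1: -y1 - 4y2 - 3y3 - 4y5 ≤ -7
  C2: -4y2 - 3y3 - y4 - 4y5 ≤ -2
  y1, y2, y3, y4, y5 ≥ 0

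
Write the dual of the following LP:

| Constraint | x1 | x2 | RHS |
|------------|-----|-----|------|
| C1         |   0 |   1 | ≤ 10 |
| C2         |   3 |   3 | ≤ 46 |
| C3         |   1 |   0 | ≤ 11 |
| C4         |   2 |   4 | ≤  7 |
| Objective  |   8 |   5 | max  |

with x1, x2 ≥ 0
Minimize: z = 10y1 + 46y2 + 11y3 + 7y4

Subject to:
  C1: -3y2 - y3 - 2y4 ≤ -8
  C2: -y1 - 3y2 - 4y4 ≤ -5
  y1, y2, y3, y4 ≥ 0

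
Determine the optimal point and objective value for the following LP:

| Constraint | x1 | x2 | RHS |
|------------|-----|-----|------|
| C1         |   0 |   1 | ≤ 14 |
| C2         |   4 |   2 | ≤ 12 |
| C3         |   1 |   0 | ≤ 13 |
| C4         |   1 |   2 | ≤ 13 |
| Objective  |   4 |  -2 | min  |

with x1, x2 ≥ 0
x1 = 0, x2 = 6, z = -12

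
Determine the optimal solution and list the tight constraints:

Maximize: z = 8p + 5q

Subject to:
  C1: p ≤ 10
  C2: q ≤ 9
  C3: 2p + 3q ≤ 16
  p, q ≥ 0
Optimal: p = 8, q = 0
Slack at optimum:
  C1: slack = 2
  C2: slack = 9
  C3: slack = 0 (binding)
  p ≥ 0: p = 8
  q ≥ 0: q = 0 (binding)
Binding constraints: C3, q ≥ 0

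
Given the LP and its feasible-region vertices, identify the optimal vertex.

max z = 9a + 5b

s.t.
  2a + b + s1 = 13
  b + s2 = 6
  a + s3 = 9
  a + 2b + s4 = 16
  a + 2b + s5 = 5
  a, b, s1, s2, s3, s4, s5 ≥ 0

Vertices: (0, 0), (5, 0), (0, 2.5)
Evaluating z = 9a + 5b at each vertex:
  (0, 0): z = 0
  (5, 0): z = 45
  (0, 2.5): z = 12.5

The largest value is z = 45, attained at (5, 0).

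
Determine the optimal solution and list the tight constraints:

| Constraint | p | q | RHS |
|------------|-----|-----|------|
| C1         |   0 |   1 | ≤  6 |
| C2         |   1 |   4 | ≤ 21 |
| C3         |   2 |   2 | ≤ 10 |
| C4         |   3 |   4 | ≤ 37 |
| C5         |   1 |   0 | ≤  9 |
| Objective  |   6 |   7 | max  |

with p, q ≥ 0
Optimal: p = 0, q = 5
Binding: C3, p ≥ 0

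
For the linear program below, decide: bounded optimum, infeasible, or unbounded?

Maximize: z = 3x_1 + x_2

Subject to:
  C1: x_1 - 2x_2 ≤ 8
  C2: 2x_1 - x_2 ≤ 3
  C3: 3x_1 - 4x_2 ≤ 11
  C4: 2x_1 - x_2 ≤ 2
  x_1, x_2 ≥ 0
Feasible point: (0, 0) satisfies every constraint, so the LP is feasible.
Direction d = (0, 1): for each constraint row a, a·d ≤ 0 —
  (1)(0) + (-2)(1) = -2 ≤ 0
  (2)(0) + (-1)(1) = -1 ≤ 0
  (3)(0) + (-4)(1) = -4 ≤ 0
  (2)(0) + (-1)(1) = -1 ≤ 0
and d ≥ 0, so (0, 0) + t·d stays feasible for every t ≥ 0. Along this ray z = 3x_1 + x_2 changes by 1 per unit t, so z → +∞.

Unbounded: there is a feasible ray along which z → +∞.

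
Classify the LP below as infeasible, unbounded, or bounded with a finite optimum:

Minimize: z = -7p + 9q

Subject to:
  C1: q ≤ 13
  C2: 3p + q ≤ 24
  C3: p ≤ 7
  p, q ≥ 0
The point (7, 0) satisfies every constraint, so the LP is feasible; the constraints give p ≤ 7 and q ≤ 13, which with p, q ≥ 0 keep the feasible region inside a bounded box. A feasible, bounded LP attains a finite optimum at a vertex.

Evaluating z = -7p + 9q at each vertex:
  (0, 0): z = 0
  (7, 0): z = -49
  (7, 3): z = -22
  (3.667, 13): z = 91.33
  (0, 13): z = 117

Feasible with finite optimum z* = -49 at (7, 0).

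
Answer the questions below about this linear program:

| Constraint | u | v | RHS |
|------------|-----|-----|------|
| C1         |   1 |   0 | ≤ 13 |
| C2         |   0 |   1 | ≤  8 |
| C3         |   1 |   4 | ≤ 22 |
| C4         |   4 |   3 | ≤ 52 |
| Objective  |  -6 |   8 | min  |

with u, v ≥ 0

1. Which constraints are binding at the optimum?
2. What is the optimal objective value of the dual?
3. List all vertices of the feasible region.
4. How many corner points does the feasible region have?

1. C1, C4, v ≥ 0
2. -78 (by strong duality, equal to the primal optimum)
3. (0, 0), (13, 0), (10.92, 2.769), (0, 5.5)
4. 4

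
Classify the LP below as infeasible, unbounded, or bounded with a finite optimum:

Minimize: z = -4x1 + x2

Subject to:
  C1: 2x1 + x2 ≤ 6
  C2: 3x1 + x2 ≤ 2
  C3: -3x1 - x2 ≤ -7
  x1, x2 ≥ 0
C2 requires 3x1 + x2 ≤ 2, while C3 (-3x1 - x2 ≤ -7) is equivalent to 3x1 + x2 ≥ 7. Together they would need 7 ≤ 3x1 + x2 ≤ 2, which is impossible since 7 > 2. No point satisfies all constraints.

Infeasible: no point satisfies all constraints simultaneously.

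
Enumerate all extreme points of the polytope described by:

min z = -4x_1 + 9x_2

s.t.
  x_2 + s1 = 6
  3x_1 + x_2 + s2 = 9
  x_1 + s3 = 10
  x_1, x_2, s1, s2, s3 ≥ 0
Each vertex is the intersection of two constraint boundaries that also satisfies all remaining constraints:
  x_1 = 0 and x_2 = 0 → (0, 0)
  3x_1 + x_2 = 9 and x_2 = 0 → (3, 0)
  x_2 = 6 and 3x_1 + x_2 = 9 → (1, 6)
  x_2 = 6 and x_1 = 0 → (0, 6)

Vertices: (0, 0), (3, 0), (1, 6), (0, 6)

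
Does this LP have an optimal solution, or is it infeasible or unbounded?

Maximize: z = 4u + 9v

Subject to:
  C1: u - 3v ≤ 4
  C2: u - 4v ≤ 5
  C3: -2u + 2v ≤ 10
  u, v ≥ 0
Feasible point: (0, 0) satisfies every constraint, so the LP is feasible.
Direction d = (1, 1): for each constraint row a, a·d ≤ 0 —
  (1)(1) + (-3)(1) = -2 ≤ 0
  (1)(1) + (-4)(1) = -3 ≤ 0
  (-2)(1) + (2)(1) = 0 ≤ 0
and d ≥ 0, so (0, 0) + t·d stays feasible for every t ≥ 0. Along this ray z = 4u + 9v changes by 13 per unit t, so z → +∞.

Unbounded — the objective can increase without bound over the feasible region.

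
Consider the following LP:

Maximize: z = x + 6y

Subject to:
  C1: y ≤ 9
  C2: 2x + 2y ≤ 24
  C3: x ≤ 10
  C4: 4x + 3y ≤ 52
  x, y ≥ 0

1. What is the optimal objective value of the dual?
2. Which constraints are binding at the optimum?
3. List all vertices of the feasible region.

1. 57 (by strong duality, equal to the primal optimum)
2. C1, C2
3. (0, 0), (10, 0), (10, 2), (3, 9), (0, 9)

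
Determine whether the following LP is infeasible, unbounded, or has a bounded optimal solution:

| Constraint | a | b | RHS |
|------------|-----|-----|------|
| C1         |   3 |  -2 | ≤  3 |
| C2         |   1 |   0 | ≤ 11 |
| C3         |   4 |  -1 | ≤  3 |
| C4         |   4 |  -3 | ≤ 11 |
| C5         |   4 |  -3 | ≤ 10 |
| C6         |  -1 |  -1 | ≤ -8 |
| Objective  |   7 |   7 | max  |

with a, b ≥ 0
Feasible point: (0, 8) satisfies every constraint, so the LP is feasible.
Direction d = (0, 1): for each constraint row a, a·d ≤ 0 —
  (3)(0) + (-2)(1) = -2 ≤ 0
  (1)(0) + (0)(1) = 0 ≤ 0
  (4)(0) + (-1)(1) = -1 ≤ 0
  (4)(0) + (-3)(1) = -3 ≤ 0
  (4)(0) + (-3)(1) = -3 ≤ 0
  (-1)(0) + (-1)(1) = -1 ≤ 0
and d ≥ 0, so (0, 8) + t·d stays feasible for every t ≥ 0. Along this ray z = 7a + 7b changes by 7 per unit t, so z → +∞.

Unbounded — the objective can increase without bound over the feasible region.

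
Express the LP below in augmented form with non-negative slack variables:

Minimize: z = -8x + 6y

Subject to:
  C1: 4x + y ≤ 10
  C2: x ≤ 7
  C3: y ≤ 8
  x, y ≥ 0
min z = -8x + 6y

s.t.
  4x + y + s1 = 10
  x + s2 = 7
  y + s3 = 8
  x, y, s1, s2, s3 ≥ 0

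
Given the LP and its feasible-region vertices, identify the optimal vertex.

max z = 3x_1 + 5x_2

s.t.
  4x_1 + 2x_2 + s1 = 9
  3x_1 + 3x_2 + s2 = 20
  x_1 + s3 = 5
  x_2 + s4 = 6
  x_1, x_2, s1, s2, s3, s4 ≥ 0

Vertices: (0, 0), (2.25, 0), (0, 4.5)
Evaluating z = 3x_1 + 5x_2 at each vertex:
  (0, 0): z = 0
  (2.25, 0): z = 6.75
  (0, 4.5): z = 22.5

The largest value is z = 22.5, attained at (0, 4.5).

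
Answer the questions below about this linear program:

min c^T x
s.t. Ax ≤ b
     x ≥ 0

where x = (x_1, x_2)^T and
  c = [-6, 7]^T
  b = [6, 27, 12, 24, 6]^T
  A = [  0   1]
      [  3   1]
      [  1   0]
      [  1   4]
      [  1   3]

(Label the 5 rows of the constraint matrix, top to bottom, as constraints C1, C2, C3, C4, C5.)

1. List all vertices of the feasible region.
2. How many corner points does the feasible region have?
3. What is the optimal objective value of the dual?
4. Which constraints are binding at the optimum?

1. (0, 0), (6, 0), (0, 2)
2. 3
3. -36 (by strong duality, equal to the primal optimum)
4. C5, x_2 ≥ 0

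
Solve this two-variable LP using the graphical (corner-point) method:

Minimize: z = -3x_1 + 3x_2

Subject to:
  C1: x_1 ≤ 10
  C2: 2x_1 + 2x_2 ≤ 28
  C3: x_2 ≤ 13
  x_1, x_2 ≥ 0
x_1 = 10, x_2 = 0, z = -30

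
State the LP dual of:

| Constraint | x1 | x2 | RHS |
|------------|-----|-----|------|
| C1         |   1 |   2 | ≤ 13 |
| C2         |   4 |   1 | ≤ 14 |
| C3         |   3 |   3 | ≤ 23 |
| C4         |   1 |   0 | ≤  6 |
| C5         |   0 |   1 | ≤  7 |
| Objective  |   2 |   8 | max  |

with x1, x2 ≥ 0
Minimize: z = 13y1 + 14y2 + 23y3 + 6y4 + 7y5

Subject to:
  C1: -y1 - 4y2 - 3y3 - y4 ≤ -2
  C2: -2y1 - y2 - 3y3 - y5 ≤ -8
  y1, y2, y3, y4, y5 ≥ 0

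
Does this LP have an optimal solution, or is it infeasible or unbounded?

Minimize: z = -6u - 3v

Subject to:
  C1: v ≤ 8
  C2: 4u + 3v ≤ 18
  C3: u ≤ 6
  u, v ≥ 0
The point (4.5, 0) satisfies every constraint, so the LP is feasible; the constraints give u ≤ 6 and v ≤ 8, which with u, v ≥ 0 keep the feasible region inside a bounded box. A feasible, bounded LP attains a finite optimum at a vertex.

Evaluating z = -6u - 3v at each vertex:
  (0, 0): z = 0
  (4.5, 0): z = -27
  (0, 6): z = -18

The LP has an optimal solution: (4.5, 0) with z = -27.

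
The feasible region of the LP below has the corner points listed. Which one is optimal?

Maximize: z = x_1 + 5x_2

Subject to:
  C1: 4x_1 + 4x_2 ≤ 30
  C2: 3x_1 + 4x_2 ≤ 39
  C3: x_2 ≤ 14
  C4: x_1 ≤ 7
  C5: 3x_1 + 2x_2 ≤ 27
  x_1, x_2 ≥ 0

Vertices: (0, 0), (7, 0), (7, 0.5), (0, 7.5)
Evaluating z = x_1 + 5x_2 at each vertex:
  (0, 0): z = 0
  (7, 0): z = 7
  (7, 0.5): z = 9.5
  (0, 7.5): z = 37.5

The largest value is z = 37.5, attained at (0, 7.5).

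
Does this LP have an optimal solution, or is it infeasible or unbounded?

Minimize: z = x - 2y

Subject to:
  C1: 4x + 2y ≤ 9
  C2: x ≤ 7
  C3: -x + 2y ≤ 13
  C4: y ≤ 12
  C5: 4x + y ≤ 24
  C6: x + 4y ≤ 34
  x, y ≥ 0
The point (0, 4.5) satisfies every constraint, so the LP is feasible; the constraints give x ≤ 7 and y ≤ 12, which with x, y ≥ 0 keep the feasible region inside a bounded box. A feasible, bounded LP attains a finite optimum at a vertex.

Feasible with finite optimum z* = -9 at (0, 4.5).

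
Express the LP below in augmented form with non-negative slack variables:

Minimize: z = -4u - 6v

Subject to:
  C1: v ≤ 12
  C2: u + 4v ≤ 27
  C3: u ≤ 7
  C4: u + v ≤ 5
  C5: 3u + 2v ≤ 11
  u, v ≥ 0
min z = -4u - 6v

s.t.
  v + s1 = 12
  u + 4v + s2 = 27
  u + s3 = 7
  u + v + s4 = 5
  3u + 2v + s5 = 11
  u, v, s1, s2, s3, s4, s5 ≥ 0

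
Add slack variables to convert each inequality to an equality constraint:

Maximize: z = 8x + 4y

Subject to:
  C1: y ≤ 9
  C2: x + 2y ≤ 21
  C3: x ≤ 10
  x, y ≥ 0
max z = 8x + 4y

s.t.
  y + s1 = 9
  x + 2y + s2 = 21
  x + s3 = 10
  x, y, s1, s2, s3 ≥ 0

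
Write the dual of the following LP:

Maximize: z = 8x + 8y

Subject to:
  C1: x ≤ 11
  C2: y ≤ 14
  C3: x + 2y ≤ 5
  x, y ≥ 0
Minimize: z = 11y1 + 14y2 + 5y3

Subject to:
  C1: -y1 - y3 ≤ -8
  C2: -y2 - 2y3 ≤ -8
  y1, y2, y3 ≥ 0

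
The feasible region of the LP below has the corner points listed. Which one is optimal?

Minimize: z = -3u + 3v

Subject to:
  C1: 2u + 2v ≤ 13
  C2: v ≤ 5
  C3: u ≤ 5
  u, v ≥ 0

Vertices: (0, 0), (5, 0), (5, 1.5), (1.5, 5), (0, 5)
(5, 0) with z = -15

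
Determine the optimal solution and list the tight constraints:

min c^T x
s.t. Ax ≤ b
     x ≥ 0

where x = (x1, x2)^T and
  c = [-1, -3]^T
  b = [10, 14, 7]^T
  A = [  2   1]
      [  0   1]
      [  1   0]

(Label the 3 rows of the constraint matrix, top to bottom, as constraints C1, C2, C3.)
Optimal: x1 = 0, x2 = 10
Slack at optimum:
  C1: slack = 0 (binding)
  C2: slack = 4
  C3: slack = 7
  x1 ≥ 0: x1 = 0 (binding)
  x2 ≥ 0: x2 = 10
Binding constraints: C1, x1 ≥ 0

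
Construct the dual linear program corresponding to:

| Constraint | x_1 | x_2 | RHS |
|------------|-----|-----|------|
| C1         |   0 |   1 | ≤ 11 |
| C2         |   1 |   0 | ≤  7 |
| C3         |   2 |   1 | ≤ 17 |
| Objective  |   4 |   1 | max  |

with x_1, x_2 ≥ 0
Minimize: z = 11y1 + 7y2 + 17y3

Subject to:
  C1: -y2 - 2y3 ≤ -4
  C2: -y1 - y3 ≤ -1
  y1, y2, y3 ≥ 0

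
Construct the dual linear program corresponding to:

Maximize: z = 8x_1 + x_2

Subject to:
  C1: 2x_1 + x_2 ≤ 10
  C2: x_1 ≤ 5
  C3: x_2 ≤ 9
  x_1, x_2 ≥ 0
Minimize: z = 10y1 + 5y2 + 9y3

Subject to:
  C1: -2y1 - y2 ≤ -8
  C2: -y1 - y3 ≤ -1
  y1, y2, y3 ≥ 0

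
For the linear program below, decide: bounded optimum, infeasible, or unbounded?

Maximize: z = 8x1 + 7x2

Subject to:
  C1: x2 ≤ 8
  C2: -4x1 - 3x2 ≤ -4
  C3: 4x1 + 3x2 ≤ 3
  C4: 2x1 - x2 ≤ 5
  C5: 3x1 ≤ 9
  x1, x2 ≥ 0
C3 requires 4x1 + 3x2 ≤ 3, while C2 (-4x1 - 3x2 ≤ -4) is equivalent to 4x1 + 3x2 ≥ 4. Together they would need 4 ≤ 4x1 + 3x2 ≤ 3, which is impossible since 4 > 3. No point satisfies all constraints.

Infeasible — the constraint set is empty.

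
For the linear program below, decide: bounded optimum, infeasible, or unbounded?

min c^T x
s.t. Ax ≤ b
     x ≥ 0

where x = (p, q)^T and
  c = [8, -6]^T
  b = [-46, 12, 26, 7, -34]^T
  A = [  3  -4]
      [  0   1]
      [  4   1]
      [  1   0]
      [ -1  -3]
The point (0, 12) satisfies every constraint, so the LP is feasible; the constraints give p ≤ 7 and q ≤ 12, which with p, q ≥ 0 keep the feasible region inside a bounded box. A feasible, bounded LP attains a finite optimum at a vertex.

The LP has an optimal solution: (0, 12) with z = -72.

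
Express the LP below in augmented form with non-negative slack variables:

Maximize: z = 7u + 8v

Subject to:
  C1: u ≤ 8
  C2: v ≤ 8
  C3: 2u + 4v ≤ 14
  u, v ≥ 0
max z = 7u + 8v

s.t.
  u + s1 = 8
  v + s2 = 8
  2u + 4v + s3 = 14
  u, v, s1, s2, s3 ≥ 0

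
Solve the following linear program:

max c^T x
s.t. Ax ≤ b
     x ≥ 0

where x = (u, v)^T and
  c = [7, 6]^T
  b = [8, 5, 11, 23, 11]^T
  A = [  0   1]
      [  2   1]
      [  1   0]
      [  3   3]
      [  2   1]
u = 0, v = 5, z = 30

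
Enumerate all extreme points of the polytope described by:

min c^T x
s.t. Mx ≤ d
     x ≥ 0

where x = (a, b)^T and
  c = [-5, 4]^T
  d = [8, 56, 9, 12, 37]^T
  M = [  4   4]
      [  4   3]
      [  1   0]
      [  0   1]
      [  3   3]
Each vertex is the intersection of two constraint boundaries that also satisfies all remaining constraints:
  a = 0 and b = 0 → (0, 0)
  4a + 4b = 8 and b = 0 → (2, 0)
  4a + 4b = 8 and a = 0 → (0, 2)

Vertices: (0, 0), (2, 0), (0, 2)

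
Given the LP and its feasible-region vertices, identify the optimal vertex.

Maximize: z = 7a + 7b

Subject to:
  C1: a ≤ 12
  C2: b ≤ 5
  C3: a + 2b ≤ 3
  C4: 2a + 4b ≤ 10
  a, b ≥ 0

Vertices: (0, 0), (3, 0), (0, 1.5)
(3, 0) with z = 21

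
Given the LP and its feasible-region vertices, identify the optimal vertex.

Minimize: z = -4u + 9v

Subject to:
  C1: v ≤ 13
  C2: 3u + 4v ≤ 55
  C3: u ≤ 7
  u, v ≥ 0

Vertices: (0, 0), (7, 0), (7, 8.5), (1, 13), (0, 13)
(7, 0) with z = -28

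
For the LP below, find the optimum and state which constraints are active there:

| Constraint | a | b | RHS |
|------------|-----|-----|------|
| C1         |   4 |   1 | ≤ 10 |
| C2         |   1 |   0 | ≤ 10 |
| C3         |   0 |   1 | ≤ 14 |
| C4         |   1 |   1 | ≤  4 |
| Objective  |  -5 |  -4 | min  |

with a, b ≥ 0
Optimal: a = 2, b = 2
Binding: C1, C4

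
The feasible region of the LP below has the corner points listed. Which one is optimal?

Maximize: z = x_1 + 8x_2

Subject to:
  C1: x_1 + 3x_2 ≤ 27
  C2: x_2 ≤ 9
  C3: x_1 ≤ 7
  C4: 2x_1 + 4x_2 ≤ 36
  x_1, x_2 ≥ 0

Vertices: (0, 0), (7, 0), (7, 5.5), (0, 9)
Evaluating z = x_1 + 8x_2 at each vertex:
  (0, 0): z = 0
  (7, 0): z = 7
  (7, 5.5): z = 51
  (0, 9): z = 72

The largest value is z = 72, attained at (0, 9).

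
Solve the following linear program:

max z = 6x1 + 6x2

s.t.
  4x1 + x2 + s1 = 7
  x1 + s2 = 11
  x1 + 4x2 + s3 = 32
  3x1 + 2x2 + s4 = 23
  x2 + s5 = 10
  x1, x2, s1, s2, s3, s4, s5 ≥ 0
x1 = 0, x2 = 7, z = 42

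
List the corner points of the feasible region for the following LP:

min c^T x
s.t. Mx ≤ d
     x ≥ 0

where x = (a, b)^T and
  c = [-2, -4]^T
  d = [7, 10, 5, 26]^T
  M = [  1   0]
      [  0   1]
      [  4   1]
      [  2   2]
Each vertex is the intersection of two constraint boundaries that also satisfies all remaining constraints:
  a = 0 and b = 0 → (0, 0)
  4a + b = 5 and b = 0 → (1.25, 0)
  4a + b = 5 and a = 0 → (0, 5)

Vertices: (0, 0), (1.25, 0), (0, 5)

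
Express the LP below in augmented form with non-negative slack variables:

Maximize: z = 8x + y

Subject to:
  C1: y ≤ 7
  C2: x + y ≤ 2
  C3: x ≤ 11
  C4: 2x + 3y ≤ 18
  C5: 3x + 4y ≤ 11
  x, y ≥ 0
max z = 8x + y

s.t.
  y + s1 = 7
  x + y + s2 = 2
  x + s3 = 11
  2x + 3y + s4 = 18
  3x + 4y + s5 = 11
  x, y, s1, s2, s3, s4, s5 ≥ 0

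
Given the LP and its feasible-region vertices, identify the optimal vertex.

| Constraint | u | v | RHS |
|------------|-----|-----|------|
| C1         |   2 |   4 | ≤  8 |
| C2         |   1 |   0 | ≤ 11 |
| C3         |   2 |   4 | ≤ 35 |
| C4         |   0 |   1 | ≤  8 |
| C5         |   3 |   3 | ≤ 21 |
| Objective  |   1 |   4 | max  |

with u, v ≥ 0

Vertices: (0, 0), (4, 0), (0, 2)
Evaluating z = u + 4v at each vertex:
  (0, 0): z = 0
  (4, 0): z = 4
  (0, 2): z = 8

The largest value is z = 8, attained at (0, 2).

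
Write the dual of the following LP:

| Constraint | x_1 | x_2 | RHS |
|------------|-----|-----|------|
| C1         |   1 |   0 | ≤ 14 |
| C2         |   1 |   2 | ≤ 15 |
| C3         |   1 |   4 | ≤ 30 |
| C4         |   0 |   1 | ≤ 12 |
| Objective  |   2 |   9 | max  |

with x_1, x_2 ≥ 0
Minimize: z = 14y1 + 15y2 + 30y3 + 12y4

Subject to:
  C1: -y1 - y2 - y3 ≤ -2
  C2: -2y2 - 4y3 - y4 ≤ -9
  y1, y2, y3, y4 ≥ 0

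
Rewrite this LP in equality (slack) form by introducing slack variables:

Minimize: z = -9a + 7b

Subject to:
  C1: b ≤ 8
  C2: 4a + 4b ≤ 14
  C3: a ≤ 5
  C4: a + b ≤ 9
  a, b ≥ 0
min z = -9a + 7b

s.t.
  b + s1 = 8
  4a + 4b + s2 = 14
  a + s3 = 5
  a + b + s4 = 9
  a, b, s1, s2, s3, s4 ≥ 0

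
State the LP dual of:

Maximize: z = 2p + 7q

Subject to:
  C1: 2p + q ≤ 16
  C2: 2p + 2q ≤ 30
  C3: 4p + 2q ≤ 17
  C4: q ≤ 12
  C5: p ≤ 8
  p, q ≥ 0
Minimize: z = 16y1 + 30y2 + 17y3 + 12y4 + 8y5

Subject to:
  C1: -2y1 - 2y2 - 4y3 - y5 ≤ -2
  C2: -y1 - 2y2 - 2y3 - y4 ≤ -7
  y1, y2, y3, y4, y5 ≥ 0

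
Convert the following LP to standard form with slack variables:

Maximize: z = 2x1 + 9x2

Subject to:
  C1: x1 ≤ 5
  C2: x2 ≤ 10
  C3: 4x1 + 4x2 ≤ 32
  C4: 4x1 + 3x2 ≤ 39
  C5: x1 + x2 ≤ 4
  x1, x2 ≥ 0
max z = 2x1 + 9x2

s.t.
  x1 + s1 = 5
  x2 + s2 = 10
  4x1 + 4x2 + s3 = 32
  4x1 + 3x2 + s4 = 39
  x1 + x2 + s5 = 4
  x1, x2, s1, s2, s3, s4, s5 ≥ 0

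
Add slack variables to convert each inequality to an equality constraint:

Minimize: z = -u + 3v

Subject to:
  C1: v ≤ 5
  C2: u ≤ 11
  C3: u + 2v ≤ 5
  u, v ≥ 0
min z = -u + 3v

s.t.
  v + s1 = 5
  u + s2 = 11
  u + 2v + s3 = 5
  u, v, s1, s2, s3 ≥ 0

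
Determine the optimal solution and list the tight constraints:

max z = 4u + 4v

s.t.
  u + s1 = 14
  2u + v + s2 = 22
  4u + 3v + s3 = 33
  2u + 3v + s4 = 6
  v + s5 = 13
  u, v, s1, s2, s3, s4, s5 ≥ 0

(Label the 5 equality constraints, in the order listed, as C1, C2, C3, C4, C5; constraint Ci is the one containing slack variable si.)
Optimal: u = 3, v = 0
Slack at optimum:
  C1: slack = 11
  C2: slack = 16
  C3: slack = 21
  C4: slack = 0 (binding)
  C5: slack = 13
  u ≥ 0: u = 3
  v ≥ 0: v = 0 (binding)
Binding constraints: C4, v ≥ 0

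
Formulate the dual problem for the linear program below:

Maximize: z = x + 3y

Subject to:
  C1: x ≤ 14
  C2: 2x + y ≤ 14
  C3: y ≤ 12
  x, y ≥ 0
Minimize: z = 14y1 + 14y2 + 12y3

Subject to:
  C1: -y1 - 2y2 ≤ -1
  C2: -y2 - y3 ≤ -3
  y1, y2, y3 ≥ 0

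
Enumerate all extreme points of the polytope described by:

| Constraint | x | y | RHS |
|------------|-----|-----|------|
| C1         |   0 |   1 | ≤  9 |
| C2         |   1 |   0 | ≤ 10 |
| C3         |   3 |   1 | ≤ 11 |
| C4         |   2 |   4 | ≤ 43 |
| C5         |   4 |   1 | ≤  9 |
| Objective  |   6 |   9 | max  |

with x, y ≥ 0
Each vertex is the intersection of two constraint boundaries that also satisfies all remaining constraints:
  x = 0 and y = 0 → (0, 0)
  4x + y = 9 and y = 0 → (2.25, 0)
  y = 9 and 4x + y = 9 → (0, 9)

Vertices: (0, 0), (2.25, 0), (0, 9)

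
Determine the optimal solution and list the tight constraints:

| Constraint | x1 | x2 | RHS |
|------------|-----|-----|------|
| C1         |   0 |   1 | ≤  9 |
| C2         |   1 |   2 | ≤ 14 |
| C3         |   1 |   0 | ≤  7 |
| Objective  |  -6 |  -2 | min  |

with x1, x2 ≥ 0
Optimal: x1 = 7, x2 = 3.5
Binding: C2, C3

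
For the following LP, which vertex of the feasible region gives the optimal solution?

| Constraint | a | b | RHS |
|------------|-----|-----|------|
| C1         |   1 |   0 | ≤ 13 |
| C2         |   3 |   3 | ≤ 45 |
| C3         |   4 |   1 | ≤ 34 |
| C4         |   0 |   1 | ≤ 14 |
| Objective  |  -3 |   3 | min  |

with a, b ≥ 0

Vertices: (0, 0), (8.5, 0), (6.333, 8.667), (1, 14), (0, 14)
Evaluating z = -3a + 3b at each vertex:
  (0, 0): z = 0
  (8.5, 0): z = -25.5
  (6.333, 8.667): z = 7
  (1, 14): z = 39
  (0, 14): z = 42

The smallest value is z = -25.5, attained at (8.5, 0).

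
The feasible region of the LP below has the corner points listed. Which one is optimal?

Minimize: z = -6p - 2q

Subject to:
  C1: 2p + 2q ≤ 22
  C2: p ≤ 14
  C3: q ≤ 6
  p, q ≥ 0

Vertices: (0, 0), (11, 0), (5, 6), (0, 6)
Evaluating z = -6p - 2q at each vertex:
  (0, 0): z = 0
  (11, 0): z = -66
  (5, 6): z = -42
  (0, 6): z = -12

The smallest value is z = -66, attained at (11, 0).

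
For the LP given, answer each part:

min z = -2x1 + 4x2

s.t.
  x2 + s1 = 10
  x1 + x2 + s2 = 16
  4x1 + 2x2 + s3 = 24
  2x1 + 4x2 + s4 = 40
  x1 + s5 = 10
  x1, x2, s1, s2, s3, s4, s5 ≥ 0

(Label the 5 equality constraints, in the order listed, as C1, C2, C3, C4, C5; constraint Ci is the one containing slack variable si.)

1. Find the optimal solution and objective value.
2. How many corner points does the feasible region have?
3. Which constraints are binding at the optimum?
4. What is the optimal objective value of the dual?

1. x1 = 6, x2 = 0, z = -12
2. 4
3. C3, x2 ≥ 0
4. -12 (by strong duality, equal to the primal optimum)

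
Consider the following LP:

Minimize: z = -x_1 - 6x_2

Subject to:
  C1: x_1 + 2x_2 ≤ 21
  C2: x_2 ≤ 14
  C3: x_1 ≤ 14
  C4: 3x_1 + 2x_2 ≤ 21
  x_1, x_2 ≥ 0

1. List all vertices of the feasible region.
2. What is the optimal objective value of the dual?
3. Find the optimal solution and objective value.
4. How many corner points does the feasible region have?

1. (0, 0), (7, 0), (0, 10.5)
2. -63 (by strong duality, equal to the primal optimum)
3. x_1 = 0, x_2 = 10.5, z = -63
4. 3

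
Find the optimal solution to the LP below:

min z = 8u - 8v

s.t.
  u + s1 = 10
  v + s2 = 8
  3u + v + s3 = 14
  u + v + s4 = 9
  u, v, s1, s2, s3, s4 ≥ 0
u = 0, v = 8, z = -64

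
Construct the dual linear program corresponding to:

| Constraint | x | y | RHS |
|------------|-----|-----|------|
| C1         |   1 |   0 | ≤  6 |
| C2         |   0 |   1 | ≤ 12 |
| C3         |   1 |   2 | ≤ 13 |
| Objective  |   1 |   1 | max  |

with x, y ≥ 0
Minimize: z = 6y1 + 12y2 + 13y3

Subject to:
  C1: -y1 - y3 ≤ -1
  C2: -y2 - 2y3 ≤ -1
  y1, y2, y3 ≥ 0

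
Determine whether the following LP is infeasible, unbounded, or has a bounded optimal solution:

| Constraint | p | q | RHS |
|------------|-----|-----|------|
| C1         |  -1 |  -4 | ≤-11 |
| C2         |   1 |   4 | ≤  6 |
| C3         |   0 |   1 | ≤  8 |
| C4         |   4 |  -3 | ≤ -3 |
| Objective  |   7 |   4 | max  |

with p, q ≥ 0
C2 requires p + 4q ≤ 6, while C1 (-p - 4q ≤ -11) is equivalent to p + 4q ≥ 11. Together they would need 11 ≤ p + 4q ≤ 6, which is impossible since 11 > 6. No point satisfies all constraints.

The feasible region is empty; the LP is infeasible.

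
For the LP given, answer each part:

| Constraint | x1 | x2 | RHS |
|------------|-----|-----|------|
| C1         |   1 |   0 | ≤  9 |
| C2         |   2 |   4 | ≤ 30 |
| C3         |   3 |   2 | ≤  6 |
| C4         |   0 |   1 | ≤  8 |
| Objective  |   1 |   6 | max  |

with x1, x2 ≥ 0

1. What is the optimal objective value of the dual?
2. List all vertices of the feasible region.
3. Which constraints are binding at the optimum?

1. 18 (by strong duality, equal to the primal optimum)
2. (0, 0), (2, 0), (0, 3)
3. C3, x1 ≥ 0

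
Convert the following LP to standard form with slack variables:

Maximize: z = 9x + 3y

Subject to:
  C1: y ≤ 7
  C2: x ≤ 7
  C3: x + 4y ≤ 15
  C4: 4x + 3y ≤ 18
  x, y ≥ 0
max z = 9x + 3y

s.t.
  y + s1 = 7
  x + s2 = 7
  x + 4y + s3 = 15
  4x + 3y + s4 = 18
  x, y, s1, s2, s3, s4 ≥ 0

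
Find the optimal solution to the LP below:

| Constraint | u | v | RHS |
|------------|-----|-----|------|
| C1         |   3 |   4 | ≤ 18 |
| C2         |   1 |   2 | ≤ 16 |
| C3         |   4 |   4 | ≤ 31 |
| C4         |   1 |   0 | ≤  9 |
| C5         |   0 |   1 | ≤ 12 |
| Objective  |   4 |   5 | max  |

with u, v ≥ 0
Each vertex is the intersection of two constraint boundaries that also satisfies all remaining constraints:
  u = 0 and v = 0 → (0, 0)
  3u + 4v = 18 and v = 0 → (6, 0)
  3u + 4v = 18 and u = 0 → (0, 4.5)

Evaluating z = 4u + 5v at each vertex:
  (0, 0): z = 0
  (6, 0): z = 24
  (0, 4.5): z = 22.5

The maximum is at (6, 0) with z = 24.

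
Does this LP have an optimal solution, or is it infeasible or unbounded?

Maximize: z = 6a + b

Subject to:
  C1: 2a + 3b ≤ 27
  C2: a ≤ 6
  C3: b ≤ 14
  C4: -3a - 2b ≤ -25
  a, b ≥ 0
The point (6, 5) satisfies every constraint, so the LP is feasible; the constraints give a ≤ 6 and b ≤ 14, which with a, b ≥ 0 keep the feasible region inside a bounded box. A feasible, bounded LP attains a finite optimum at a vertex.

Evaluating z = 6a + b at each vertex:
  (6, 3.5): z = 39.5
  (6, 5): z = 41
  (4.2, 6.2): z = 31.4

Bounded optimum: z* = 41 at (6, 5).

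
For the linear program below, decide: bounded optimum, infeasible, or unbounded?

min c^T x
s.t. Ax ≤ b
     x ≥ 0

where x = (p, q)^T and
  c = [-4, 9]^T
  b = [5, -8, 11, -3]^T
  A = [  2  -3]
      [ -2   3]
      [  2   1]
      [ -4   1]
One constraint requires 2p - 3q ≤ 5, while the constraint -2p + 3q ≤ -8 is equivalent to 2p - 3q ≥ 8. Together they would need 8 ≤ 2p - 3q ≤ 5, which is impossible since 8 > 5. No point satisfies all constraints.

Infeasible — the constraint set is empty.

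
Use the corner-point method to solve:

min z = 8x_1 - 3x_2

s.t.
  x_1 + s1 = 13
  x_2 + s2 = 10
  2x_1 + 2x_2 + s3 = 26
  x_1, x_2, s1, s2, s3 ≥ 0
Each vertex is the intersection of two constraint boundaries that also satisfies all remaining constraints:
  x_1 = 0 and x_2 = 0 → (0, 0)
  x_1 = 13 and 2x_1 + 2x_2 = 26 → (13, 0)
  x_2 = 10 and 2x_1 + 2x_2 = 26 → (3, 10)
  x_2 = 10 and x_1 = 0 → (0, 10)

Evaluating z = 8x_1 - 3x_2 at each vertex:
  (0, 0): z = 0
  (13, 0): z = 104
  (3, 10): z = -6
  (0, 10): z = -30

The minimum is at (0, 10) with z = -30.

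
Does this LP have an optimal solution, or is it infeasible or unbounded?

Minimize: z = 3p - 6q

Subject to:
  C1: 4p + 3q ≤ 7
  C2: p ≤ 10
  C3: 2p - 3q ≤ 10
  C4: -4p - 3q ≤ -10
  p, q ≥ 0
C1 requires 4p + 3q ≤ 7, while C4 (-4p - 3q ≤ -10) is equivalent to 4p + 3q ≥ 10. Together they would need 10 ≤ 4p + 3q ≤ 7, which is impossible since 10 > 7. No point satisfies all constraints.

Infeasible: no point satisfies all constraints simultaneously.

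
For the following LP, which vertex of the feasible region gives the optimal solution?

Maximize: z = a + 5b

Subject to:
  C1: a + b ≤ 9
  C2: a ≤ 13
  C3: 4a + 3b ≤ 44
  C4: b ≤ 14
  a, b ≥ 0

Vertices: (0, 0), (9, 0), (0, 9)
(0, 9) with z = 45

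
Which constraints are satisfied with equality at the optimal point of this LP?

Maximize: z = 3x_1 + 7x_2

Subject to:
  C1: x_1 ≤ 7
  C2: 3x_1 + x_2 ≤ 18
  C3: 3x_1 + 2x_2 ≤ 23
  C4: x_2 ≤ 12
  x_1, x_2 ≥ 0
Optimal: x_1 = 0, x_2 = 11.5
Slack at optimum:
  C1: slack = 7
  C2: slack = 6.5
  C3: slack = 0 (binding)
  C4: slack = 0.5
  x_1 ≥ 0: x_1 = 0 (binding)
  x_2 ≥ 0: x_2 = 11.5
Binding constraints: C3, x_1 ≥ 0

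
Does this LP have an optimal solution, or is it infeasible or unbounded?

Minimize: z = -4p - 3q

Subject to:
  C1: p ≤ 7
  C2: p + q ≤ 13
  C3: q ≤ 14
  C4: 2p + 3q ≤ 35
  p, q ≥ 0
The point (7, 6) satisfies every constraint, so the LP is feasible; the constraints give p ≤ 7 and q ≤ 14, which with p, q ≥ 0 keep the feasible region inside a bounded box. A feasible, bounded LP attains a finite optimum at a vertex.

Feasible with finite optimum z* = -46 at (7, 6).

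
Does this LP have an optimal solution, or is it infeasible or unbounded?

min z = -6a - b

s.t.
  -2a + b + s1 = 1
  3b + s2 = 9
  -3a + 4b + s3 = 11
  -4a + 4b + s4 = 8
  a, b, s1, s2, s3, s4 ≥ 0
Feasible point: (0, 0) satisfies every constraint, so the LP is feasible.
Direction d = (1, 0): for each constraint row a, a·d ≤ 0 —
  (-2)(1) + (1)(0) = -2 ≤ 0
  (0)(1) + (3)(0) = 0 ≤ 0
  (-3)(1) + (4)(0) = -3 ≤ 0
  (-4)(1) + (4)(0) = -4 ≤ 0
and d ≥ 0, so (0, 0) + t·d stays feasible for every t ≥ 0. Along this ray z = -6a - b changes by -6 per unit t, so z → −∞.

Unbounded — the objective can decrease without bound over the feasible region.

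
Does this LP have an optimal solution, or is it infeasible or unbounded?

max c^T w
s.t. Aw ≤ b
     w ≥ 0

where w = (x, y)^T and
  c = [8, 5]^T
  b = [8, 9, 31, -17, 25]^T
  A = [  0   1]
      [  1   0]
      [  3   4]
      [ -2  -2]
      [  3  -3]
The point (9, 1) satisfies every constraint, so the LP is feasible; the constraints give x ≤ 9 and y ≤ 8, which with x, y ≥ 0 keep the feasible region inside a bounded box. A feasible, bounded LP attains a finite optimum at a vertex.

The LP has an optimal solution: (9, 1) with z = 77.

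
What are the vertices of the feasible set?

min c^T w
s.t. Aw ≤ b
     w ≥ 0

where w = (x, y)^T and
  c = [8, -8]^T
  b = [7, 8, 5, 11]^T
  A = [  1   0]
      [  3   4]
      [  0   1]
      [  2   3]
Each vertex is the intersection of two constraint boundaries that also satisfies all remaining constraints:
  x = 0 and y = 0 → (0, 0)
  3x + 4y = 8 and y = 0 → (2.667, 0)
  3x + 4y = 8 and x = 0 → (0, 2)

Vertices: (0, 0), (2.667, 0), (0, 2)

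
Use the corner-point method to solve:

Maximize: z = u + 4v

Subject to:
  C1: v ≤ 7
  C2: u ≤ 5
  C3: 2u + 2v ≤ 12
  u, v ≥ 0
Each vertex is the intersection of two constraint boundaries that also satisfies all remaining constraints:
  u = 0 and v = 0 → (0, 0)
  u = 5 and v = 0 → (5, 0)
  u = 5 and 2u + 2v = 12 → (5, 1)
  2u + 2v = 12 and u = 0 → (0, 6)

Evaluating z = u + 4v at each vertex:
  (0, 0): z = 0
  (5, 0): z = 5
  (5, 1): z = 9
  (0, 6): z = 24

The maximum is at (0, 6) with z = 24.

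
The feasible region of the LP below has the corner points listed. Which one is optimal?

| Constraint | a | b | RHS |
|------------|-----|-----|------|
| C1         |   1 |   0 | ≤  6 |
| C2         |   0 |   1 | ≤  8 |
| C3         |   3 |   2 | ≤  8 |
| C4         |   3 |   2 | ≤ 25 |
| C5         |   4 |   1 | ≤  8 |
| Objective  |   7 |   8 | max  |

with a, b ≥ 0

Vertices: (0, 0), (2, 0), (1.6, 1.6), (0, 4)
(0, 4) with z = 32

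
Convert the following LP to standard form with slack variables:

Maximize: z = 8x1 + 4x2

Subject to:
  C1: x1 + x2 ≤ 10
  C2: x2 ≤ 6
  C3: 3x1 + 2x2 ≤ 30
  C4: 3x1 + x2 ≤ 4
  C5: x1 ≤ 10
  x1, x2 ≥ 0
max z = 8x1 + 4x2

s.t.
  x1 + x2 + s1 = 10
  x2 + s2 = 6
  3x1 + 2x2 + s3 = 30
  3x1 + x2 + s4 = 4
  x1 + s5 = 10
  x1, x2, s1, s2, s3, s4, s5 ≥ 0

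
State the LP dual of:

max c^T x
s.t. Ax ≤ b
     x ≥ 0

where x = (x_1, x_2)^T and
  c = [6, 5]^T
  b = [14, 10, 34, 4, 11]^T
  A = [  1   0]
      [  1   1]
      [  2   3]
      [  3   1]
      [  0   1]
Minimize: z = 14y1 + 10y2 + 34y3 + 4y4 + 11y5

Subject to:
  C1: -y1 - y2 - 2y3 - 3y4 ≤ -6
  C2: -y2 - 3y3 - y4 - y5 ≤ -5
  y1, y2, y3, y4, y5 ≥ 0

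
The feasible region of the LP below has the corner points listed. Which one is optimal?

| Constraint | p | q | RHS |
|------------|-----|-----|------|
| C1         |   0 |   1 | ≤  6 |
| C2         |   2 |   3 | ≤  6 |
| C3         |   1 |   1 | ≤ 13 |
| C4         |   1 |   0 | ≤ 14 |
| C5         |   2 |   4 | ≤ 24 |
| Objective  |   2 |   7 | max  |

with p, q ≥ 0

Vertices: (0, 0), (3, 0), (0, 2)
Evaluating z = 2p + 7q at each vertex:
  (0, 0): z = 0
  (3, 0): z = 6
  (0, 2): z = 14

The largest value is z = 14, attained at (0, 2).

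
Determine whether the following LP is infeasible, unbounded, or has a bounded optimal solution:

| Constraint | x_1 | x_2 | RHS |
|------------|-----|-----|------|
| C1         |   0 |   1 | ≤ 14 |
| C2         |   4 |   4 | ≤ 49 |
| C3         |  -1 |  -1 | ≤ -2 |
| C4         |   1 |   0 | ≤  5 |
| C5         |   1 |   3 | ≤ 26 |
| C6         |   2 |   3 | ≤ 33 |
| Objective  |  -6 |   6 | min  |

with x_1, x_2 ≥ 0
The point (5, 0) satisfies every constraint, so the LP is feasible; the constraints give x_1 ≤ 5 and x_2 ≤ 14, which with x_1, x_2 ≥ 0 keep the feasible region inside a bounded box. A feasible, bounded LP attains a finite optimum at a vertex.

Evaluating z = -6x_1 + 6x_2 at each vertex:
  (0, 2): z = 12
  (2, 0): z = -12
  (5, 0): z = -30
  (5, 7): z = 12
  (0, 8.667): z = 52

Feasible with finite optimum z* = -30 at (5, 0).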